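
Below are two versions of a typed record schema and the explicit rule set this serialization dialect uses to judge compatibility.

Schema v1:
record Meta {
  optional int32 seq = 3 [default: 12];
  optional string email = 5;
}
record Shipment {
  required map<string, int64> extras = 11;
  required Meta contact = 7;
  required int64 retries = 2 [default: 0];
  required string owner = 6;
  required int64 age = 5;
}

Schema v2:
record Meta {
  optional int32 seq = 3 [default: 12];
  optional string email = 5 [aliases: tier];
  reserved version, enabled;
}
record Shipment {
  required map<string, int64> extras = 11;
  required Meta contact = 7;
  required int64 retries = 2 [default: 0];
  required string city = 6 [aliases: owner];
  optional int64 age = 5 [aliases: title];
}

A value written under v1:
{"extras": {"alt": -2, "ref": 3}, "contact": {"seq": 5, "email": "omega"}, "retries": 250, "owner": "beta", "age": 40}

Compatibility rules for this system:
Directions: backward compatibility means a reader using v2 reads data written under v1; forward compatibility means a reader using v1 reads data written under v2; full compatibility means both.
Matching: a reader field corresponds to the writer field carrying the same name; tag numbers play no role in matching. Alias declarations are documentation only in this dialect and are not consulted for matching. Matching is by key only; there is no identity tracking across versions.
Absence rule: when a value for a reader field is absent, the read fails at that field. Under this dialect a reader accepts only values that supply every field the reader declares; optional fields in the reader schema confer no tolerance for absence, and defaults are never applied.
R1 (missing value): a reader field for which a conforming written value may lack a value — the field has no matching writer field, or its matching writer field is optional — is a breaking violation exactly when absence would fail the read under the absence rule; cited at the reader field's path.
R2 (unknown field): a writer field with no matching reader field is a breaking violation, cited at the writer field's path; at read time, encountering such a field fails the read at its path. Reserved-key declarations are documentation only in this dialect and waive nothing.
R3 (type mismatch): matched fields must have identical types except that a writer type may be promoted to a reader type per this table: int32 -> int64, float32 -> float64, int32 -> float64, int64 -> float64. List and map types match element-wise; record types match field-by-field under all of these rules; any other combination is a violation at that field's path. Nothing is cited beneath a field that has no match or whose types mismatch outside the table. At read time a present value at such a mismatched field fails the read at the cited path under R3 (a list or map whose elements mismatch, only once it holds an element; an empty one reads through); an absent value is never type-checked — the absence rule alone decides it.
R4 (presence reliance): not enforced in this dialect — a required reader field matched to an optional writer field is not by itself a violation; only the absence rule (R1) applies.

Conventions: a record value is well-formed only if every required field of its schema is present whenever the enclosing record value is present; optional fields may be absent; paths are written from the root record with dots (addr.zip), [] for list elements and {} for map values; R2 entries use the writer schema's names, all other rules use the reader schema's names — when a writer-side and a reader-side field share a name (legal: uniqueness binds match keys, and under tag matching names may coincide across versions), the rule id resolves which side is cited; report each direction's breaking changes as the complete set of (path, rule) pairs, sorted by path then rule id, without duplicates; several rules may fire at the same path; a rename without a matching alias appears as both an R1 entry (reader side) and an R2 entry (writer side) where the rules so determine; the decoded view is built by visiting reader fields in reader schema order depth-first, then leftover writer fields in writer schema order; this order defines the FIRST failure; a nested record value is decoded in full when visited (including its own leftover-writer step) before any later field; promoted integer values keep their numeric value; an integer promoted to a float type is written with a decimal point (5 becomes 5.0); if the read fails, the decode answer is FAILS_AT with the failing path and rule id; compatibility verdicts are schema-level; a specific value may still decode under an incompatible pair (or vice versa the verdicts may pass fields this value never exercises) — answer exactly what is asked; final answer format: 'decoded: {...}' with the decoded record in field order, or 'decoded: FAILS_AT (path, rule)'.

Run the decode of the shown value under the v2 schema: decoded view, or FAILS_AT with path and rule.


the writer's type comes first in each Shipment pair
decoding the Shipment value with the v2 reader:
  extras := {"alt": -2, "ref": 3}
  contact.seq := 5
  contact.email := "omega"
  retries := 250
  read fails at city under R1 (no fill)
  => FAILS_AT (city, R1)
remaining Shipment differences; none change what is asked:
  field age in record Shipment: required changed to optional -> a verdict-level change on Shipment — the shown value reads the same

decoded: FAILS_AT (city, R1)


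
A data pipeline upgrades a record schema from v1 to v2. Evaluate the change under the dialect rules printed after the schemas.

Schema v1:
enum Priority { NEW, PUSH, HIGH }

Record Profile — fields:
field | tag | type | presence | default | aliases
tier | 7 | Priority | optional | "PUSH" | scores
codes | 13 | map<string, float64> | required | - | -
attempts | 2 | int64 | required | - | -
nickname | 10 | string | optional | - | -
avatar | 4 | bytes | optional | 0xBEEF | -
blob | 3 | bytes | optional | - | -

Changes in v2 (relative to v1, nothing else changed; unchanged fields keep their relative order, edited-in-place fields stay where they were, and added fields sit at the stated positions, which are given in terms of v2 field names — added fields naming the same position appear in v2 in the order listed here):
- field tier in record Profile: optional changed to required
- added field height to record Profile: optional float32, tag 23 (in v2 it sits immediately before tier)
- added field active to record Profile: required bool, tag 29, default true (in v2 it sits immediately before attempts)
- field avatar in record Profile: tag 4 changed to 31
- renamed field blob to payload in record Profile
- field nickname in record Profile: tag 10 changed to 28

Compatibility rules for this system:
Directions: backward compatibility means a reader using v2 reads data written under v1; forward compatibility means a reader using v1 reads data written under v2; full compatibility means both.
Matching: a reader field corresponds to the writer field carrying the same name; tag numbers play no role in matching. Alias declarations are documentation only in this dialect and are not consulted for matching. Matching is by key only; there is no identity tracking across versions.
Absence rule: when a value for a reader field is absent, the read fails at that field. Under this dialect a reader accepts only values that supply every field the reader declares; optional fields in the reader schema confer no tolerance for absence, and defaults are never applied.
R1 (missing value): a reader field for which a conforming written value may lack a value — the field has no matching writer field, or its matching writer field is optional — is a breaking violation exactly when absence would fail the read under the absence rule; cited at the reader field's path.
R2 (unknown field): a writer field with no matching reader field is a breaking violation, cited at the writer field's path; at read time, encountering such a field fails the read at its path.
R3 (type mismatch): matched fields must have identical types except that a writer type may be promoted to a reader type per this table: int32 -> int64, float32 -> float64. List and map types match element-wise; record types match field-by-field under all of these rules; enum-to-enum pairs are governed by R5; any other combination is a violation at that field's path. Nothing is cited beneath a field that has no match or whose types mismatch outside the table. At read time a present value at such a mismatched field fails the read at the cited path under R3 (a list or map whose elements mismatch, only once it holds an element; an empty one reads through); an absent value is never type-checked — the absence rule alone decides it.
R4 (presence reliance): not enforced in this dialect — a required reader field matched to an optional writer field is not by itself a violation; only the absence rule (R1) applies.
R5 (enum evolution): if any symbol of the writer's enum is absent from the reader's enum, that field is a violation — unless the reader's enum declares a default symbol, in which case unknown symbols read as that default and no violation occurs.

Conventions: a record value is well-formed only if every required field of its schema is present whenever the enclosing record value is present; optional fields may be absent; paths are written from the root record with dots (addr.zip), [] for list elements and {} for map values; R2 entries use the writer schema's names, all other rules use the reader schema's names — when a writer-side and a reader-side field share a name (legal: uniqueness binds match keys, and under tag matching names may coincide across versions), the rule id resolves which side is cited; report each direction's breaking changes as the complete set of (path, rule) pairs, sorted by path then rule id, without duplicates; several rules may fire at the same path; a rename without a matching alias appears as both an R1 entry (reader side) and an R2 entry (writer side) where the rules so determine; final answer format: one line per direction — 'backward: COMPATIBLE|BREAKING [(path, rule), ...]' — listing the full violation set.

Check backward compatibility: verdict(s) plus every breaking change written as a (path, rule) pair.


backward: BREAKING [(active, R1), (avatar, R1), (blob, R2), (height, R1), (nickname, R1), (payload, R1), (tier, R1)]

arrows below run writer -> reader for Profile
backward analysis of Profile with v2 as reader and v1 as writer:
  height: no writer match
  Priority -> Priority, writer optional: tier aligns to tier
  map<string, float64> -> map<string, float64>, writer required: codes aligns to codes
  active: no writer match
  int64 -> int64, writer required: attempts aligns to attempts
  string -> string, writer optional: nickname aligns to nickname
  bytes -> bytes, writer optional: avatar aligns to avatar
  payload: no writer match
  writer blob: unknown to reader
  breaking: (active, R1)
  breaking: (avatar, R1)
  breaking: (blob, R2)
  breaking: (height, R1)
  breaking: (nickname, R1)
  breaking: (payload, R1)
  breaking: (tier, R1)
  => 7 violation(s): backward is BREAKING for Profile
the other Profile changes do not affect what is asked:
  field tier in record Profile: optional changed to required -> fires only in the forward direction of Profile, which is not asked here
  field avatar in record Profile: tag 4 changed to 31 -> fires no rule on Profile, leaving the asked answer as it is
  field nickname in record Profile: tag 10 changed to 28 -> fires no rule on Profile, leaving the asked answer as it is


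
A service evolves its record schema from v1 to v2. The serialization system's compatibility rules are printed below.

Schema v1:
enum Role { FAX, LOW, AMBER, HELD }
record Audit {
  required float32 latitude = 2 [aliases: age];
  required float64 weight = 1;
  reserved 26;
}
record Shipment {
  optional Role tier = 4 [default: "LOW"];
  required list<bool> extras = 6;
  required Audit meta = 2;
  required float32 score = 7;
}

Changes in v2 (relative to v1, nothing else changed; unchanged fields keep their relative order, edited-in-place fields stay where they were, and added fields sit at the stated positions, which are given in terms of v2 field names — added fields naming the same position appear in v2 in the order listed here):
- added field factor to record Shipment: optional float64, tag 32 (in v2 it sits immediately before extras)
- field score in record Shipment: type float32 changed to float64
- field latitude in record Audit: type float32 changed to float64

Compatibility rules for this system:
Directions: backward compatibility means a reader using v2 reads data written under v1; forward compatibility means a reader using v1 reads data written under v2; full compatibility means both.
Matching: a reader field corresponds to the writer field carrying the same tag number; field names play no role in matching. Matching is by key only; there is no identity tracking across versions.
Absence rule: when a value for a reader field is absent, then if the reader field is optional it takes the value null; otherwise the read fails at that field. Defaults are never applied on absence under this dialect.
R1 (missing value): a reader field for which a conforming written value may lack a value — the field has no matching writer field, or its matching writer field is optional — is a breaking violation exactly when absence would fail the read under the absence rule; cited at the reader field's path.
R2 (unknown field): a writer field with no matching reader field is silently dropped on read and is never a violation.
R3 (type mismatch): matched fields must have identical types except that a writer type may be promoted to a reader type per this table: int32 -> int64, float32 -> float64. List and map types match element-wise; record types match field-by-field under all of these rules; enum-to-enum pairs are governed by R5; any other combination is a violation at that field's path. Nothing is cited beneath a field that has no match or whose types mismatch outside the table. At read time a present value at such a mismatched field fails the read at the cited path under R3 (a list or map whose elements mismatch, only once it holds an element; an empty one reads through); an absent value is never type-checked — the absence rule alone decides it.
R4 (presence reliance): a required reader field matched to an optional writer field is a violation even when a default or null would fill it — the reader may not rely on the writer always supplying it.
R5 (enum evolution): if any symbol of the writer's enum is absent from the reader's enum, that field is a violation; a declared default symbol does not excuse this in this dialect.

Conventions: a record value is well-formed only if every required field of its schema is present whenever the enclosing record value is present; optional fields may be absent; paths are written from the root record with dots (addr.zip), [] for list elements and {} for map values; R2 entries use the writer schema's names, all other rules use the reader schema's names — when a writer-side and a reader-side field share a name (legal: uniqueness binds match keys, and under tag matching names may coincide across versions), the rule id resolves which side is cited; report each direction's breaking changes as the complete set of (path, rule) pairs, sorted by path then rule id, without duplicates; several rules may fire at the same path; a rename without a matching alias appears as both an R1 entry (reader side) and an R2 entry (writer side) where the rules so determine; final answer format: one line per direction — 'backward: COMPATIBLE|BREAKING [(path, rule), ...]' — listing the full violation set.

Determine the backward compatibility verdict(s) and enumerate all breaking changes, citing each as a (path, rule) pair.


backward: COMPATIBLE []

the writer's type comes first in each Shipment pair
backward on Shipment — v2 reading data written by v1:
  tier: Role -> Role, writer optional; from tier
  factor: no writer match
  extras: list<bool> -> list<bool>, writer required; from extras
  meta: Audit -> Audit, writer required; from meta
  score: float32 -> float64, writer required; from score
  meta.latitude: float32 -> float64, writer required; from meta.latitude
  meta.weight: float64 -> float64, writer required; from meta.weight
  => backward: COMPATIBLE
checking off the Shipment differences that do not matter here:
  added field factor to record Shipment: optional float64, tag 32 (in v2 it sits immediately before extras) -> fires no rule on Shipment, leaving the asked answer as it is
  field score in record Shipment: type float32 changed to float64 -> fires only in the forward direction of Shipment, which is not asked here
  field latitude in record Audit: type float32 changed to float64 -> fires only in the forward direction of Shipment, which is not asked here


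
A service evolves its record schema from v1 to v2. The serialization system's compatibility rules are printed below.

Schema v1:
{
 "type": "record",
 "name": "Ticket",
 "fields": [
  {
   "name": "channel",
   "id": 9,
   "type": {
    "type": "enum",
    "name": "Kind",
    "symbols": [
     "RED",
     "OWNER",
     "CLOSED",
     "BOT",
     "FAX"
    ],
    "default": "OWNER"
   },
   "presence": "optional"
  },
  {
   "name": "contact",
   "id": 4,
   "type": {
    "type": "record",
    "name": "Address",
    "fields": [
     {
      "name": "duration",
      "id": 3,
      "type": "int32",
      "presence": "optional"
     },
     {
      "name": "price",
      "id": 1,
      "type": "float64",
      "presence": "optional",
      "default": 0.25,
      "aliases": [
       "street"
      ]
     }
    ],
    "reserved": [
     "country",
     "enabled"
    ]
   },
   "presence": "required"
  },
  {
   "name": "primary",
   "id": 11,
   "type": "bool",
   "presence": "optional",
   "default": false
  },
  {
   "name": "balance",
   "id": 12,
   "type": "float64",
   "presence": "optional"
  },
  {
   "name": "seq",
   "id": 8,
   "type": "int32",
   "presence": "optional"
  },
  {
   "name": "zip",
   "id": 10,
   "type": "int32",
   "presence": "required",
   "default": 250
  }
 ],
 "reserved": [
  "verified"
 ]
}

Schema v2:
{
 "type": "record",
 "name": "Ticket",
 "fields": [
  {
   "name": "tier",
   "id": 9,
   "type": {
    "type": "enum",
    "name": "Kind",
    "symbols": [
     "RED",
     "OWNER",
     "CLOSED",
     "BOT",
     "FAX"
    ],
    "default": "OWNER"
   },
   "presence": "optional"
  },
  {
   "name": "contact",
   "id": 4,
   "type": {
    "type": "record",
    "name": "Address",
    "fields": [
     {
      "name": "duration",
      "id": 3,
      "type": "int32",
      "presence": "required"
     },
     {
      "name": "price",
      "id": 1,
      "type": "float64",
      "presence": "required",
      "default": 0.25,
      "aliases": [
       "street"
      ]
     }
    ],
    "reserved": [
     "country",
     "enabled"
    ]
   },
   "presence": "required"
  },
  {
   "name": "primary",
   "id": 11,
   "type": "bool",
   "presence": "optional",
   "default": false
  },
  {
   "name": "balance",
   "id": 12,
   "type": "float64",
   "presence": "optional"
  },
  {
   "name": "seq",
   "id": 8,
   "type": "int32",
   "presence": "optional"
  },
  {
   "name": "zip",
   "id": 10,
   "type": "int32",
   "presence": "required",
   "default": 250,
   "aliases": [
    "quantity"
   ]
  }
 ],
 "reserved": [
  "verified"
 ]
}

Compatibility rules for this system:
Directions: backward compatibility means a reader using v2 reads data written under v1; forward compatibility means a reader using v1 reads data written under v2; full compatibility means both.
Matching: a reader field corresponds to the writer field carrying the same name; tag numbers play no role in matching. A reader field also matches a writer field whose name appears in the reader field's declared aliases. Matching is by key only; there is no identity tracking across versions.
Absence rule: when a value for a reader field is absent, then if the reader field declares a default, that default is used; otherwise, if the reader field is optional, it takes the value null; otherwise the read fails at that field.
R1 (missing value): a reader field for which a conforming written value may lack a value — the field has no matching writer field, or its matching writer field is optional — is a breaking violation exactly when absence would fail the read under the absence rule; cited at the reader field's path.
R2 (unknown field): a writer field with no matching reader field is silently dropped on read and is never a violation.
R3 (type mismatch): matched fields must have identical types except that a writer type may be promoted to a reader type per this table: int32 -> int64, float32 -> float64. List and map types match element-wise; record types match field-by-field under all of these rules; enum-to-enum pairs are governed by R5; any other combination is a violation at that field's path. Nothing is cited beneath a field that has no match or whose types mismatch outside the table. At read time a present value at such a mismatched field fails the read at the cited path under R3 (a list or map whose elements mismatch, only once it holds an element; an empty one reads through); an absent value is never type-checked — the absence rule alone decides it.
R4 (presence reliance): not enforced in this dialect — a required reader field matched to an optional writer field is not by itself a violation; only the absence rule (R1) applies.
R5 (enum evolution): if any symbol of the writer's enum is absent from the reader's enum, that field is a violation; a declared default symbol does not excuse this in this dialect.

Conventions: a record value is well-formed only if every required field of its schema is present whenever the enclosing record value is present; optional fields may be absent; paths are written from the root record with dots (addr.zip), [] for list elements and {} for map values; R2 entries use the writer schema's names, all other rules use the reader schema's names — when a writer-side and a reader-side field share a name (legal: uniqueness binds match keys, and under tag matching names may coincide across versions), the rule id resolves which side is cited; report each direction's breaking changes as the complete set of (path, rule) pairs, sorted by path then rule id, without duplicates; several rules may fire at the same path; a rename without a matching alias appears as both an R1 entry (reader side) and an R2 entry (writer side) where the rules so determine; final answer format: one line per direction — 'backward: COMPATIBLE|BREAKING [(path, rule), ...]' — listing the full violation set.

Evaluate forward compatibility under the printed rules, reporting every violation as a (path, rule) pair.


the writer's type comes first in each Ticket pair
forward for Ticket (reader v1, writer v2):
  channel: no writer-side match
  writer required, Address -> Address: reader contact maps from writer contact
  writer optional, bool -> bool: reader primary maps from writer primary
  writer optional, float64 -> float64: reader balance maps from writer balance
  writer optional, int32 -> int32: reader seq maps from writer seq
  writer required, int32 -> int32: reader zip maps from writer zip
  tier (writer side), unknown to reader
  writer required, int32 -> int32: reader contact.duration maps from writer contact.duration
  writer required, float64 -> float64: reader contact.price maps from writer contact.price
  nothing fires on Ticket: forward is COMPATIBLE
the other Ticket changes do not affect what is asked:
  field duration in record Address: optional changed to required -> matters only for Ticket's backward compatibility — outside the asked direction
  field price in record Address: optional changed to required -> triggers nothing under Ticket's printed rules — same verdict
  renamed field channel to tier in record Ticket -> triggers nothing under Ticket's printed rules — same verdict

forward: COMPATIBLE []


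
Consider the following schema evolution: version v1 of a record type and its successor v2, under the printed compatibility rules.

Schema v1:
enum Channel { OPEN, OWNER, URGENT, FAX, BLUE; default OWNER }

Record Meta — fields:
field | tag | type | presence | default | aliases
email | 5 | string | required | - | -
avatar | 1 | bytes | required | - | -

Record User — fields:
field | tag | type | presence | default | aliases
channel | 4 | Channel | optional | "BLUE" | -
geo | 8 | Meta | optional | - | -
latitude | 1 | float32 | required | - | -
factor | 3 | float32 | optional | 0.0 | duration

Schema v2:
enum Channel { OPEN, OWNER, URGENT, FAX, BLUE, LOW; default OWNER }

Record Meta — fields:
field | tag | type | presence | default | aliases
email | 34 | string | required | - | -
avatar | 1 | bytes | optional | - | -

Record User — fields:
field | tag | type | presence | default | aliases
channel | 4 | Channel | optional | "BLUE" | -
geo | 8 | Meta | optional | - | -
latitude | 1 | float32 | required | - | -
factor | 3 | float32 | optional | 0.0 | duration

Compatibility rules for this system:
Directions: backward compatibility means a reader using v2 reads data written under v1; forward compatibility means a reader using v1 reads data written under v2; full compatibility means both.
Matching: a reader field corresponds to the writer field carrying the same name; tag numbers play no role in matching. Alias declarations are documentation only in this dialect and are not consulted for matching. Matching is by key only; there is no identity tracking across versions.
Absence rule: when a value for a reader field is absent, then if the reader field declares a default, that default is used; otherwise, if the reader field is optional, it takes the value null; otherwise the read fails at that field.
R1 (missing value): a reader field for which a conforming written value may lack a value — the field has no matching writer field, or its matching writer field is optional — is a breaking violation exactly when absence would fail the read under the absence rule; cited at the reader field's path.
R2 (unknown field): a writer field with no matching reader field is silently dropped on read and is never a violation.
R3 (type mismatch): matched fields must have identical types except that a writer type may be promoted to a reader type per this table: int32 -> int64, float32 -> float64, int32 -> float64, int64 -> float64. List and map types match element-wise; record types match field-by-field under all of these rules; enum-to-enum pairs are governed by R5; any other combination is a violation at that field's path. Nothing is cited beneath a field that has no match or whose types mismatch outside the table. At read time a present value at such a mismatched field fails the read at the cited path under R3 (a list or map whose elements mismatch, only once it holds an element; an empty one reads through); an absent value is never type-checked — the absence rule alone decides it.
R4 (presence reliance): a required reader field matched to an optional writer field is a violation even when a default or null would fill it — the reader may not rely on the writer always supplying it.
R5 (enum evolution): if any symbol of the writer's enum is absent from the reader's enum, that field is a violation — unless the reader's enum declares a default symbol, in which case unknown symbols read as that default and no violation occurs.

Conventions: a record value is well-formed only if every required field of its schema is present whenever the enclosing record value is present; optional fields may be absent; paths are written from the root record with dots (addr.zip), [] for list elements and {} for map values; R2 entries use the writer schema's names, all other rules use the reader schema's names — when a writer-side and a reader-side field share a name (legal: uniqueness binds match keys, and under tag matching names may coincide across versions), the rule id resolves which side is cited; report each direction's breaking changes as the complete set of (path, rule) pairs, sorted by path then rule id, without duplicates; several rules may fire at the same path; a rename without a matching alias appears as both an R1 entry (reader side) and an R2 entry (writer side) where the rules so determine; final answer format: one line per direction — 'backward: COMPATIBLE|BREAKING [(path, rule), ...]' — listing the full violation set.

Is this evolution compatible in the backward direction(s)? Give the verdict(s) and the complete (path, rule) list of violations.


backward: COMPATIBLE []

arrows below run writer -> reader for User
backward on User — v2 reading data written by v1:
  channel: Channel -> Channel, writer optional; from channel
  geo: Meta -> Meta, writer optional; from geo
  latitude: float32 -> float32, writer required; from latitude
  factor: float32 -> float32, writer optional; from factor
  geo.email: string -> string, writer required; from geo.email
  geo.avatar: bytes -> bytes, writer required; from geo.avatar
  => backward verdict for User: COMPATIBLE, no violations
the other User changes do not affect what is asked:
  field email in record Meta: tag 5 changed to 34 -> inert for the asked User verdict: nothing fires
  field avatar in record Meta: required changed to optional -> affects forward compatibility only, which is not asked
  enum Channel (field channel in record User): symbol LOW added -> inert for the asked User verdict: nothing fires


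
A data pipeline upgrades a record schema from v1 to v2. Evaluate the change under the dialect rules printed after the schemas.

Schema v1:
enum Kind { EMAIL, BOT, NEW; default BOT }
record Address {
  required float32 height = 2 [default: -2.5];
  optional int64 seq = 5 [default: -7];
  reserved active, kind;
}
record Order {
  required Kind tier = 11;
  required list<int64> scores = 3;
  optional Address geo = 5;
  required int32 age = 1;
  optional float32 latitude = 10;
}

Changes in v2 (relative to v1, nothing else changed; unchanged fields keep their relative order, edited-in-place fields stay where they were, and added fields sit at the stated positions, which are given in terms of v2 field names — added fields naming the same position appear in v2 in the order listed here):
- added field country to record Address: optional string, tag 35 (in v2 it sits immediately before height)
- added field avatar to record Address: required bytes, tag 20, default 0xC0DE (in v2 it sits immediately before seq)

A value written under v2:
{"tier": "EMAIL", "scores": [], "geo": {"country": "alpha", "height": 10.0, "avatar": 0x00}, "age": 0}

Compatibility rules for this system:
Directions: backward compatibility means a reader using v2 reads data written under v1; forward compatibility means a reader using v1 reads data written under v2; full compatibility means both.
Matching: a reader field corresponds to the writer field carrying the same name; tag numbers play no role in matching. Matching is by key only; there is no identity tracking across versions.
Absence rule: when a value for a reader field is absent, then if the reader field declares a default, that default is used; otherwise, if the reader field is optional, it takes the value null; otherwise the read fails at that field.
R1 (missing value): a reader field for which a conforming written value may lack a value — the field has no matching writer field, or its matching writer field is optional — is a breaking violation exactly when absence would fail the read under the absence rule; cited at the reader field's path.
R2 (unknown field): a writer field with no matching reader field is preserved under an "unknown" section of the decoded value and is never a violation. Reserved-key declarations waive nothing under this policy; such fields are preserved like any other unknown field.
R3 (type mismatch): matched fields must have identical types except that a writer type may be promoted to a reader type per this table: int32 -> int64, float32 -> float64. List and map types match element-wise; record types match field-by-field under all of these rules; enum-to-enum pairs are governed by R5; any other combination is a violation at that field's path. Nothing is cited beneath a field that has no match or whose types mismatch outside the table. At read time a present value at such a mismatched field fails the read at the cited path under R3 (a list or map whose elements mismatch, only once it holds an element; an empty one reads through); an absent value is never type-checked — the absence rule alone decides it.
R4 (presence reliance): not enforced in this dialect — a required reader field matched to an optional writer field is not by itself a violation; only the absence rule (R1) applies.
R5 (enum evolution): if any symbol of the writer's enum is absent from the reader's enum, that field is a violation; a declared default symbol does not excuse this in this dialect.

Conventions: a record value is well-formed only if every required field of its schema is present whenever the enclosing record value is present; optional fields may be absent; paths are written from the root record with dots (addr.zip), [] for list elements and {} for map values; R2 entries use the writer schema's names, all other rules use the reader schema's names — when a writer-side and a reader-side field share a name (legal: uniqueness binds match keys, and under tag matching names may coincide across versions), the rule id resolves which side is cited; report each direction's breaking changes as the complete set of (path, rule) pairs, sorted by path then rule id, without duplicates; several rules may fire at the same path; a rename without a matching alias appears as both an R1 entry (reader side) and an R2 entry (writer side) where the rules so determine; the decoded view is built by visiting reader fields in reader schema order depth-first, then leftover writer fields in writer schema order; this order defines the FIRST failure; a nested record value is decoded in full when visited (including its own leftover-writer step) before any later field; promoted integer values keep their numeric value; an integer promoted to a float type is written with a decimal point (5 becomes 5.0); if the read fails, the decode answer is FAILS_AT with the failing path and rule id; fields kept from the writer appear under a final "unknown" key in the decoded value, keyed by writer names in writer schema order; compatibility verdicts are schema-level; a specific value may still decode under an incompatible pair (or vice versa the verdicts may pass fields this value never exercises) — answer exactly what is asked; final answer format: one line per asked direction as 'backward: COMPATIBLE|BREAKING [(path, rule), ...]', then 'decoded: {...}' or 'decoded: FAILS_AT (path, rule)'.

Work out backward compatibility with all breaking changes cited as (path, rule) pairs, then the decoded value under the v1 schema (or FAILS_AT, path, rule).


the writer's type comes first in each Order pair
checking backward for Order: reader v2 against writer v1:
  writer required, Kind -> Kind: reader tier maps from writer tier
  writer required, list<int64> -> list<int64>: reader scores maps from writer scores
  writer optional, Address -> Address: reader geo maps from writer geo
  writer required, int32 -> int32: reader age maps from writer age
  writer optional, float32 -> float32: reader latitude maps from writer latitude
  geo.country has no writer counterpart
  writer required, float32 -> float32: reader geo.height maps from writer geo.height
  geo.avatar has no writer counterpart
  writer optional, int64 -> int64: reader geo.seq maps from writer geo.seq
  nothing fires on Order: backward is COMPATIBLE
migrating the Order value to v1:
  tier := "EMAIL"
  scores := []
  geo.height := 10.0
  geo.seq := -7 (no value, default fills)
  writer geo.country: kept under "unknown"
  writer geo.avatar: kept under "unknown"
  age := 0
  latitude := null (not supplied -> null)
  => decoded: {"tier": "EMAIL", "scores": [], "geo": {"height": 10.0, "seq": -7, "unknown": {"country": "alpha", "avatar": 0x00}}, "age": 0, "latitude": null}

backward: COMPATIBLE []; decoded: {"tier": "EMAIL", "scores": [], "geo": {"height": 10.0, "seq": -7, "unknown": {"country": "alpha", "avatar": 0x00}}, "age": 0, "latitude": null}


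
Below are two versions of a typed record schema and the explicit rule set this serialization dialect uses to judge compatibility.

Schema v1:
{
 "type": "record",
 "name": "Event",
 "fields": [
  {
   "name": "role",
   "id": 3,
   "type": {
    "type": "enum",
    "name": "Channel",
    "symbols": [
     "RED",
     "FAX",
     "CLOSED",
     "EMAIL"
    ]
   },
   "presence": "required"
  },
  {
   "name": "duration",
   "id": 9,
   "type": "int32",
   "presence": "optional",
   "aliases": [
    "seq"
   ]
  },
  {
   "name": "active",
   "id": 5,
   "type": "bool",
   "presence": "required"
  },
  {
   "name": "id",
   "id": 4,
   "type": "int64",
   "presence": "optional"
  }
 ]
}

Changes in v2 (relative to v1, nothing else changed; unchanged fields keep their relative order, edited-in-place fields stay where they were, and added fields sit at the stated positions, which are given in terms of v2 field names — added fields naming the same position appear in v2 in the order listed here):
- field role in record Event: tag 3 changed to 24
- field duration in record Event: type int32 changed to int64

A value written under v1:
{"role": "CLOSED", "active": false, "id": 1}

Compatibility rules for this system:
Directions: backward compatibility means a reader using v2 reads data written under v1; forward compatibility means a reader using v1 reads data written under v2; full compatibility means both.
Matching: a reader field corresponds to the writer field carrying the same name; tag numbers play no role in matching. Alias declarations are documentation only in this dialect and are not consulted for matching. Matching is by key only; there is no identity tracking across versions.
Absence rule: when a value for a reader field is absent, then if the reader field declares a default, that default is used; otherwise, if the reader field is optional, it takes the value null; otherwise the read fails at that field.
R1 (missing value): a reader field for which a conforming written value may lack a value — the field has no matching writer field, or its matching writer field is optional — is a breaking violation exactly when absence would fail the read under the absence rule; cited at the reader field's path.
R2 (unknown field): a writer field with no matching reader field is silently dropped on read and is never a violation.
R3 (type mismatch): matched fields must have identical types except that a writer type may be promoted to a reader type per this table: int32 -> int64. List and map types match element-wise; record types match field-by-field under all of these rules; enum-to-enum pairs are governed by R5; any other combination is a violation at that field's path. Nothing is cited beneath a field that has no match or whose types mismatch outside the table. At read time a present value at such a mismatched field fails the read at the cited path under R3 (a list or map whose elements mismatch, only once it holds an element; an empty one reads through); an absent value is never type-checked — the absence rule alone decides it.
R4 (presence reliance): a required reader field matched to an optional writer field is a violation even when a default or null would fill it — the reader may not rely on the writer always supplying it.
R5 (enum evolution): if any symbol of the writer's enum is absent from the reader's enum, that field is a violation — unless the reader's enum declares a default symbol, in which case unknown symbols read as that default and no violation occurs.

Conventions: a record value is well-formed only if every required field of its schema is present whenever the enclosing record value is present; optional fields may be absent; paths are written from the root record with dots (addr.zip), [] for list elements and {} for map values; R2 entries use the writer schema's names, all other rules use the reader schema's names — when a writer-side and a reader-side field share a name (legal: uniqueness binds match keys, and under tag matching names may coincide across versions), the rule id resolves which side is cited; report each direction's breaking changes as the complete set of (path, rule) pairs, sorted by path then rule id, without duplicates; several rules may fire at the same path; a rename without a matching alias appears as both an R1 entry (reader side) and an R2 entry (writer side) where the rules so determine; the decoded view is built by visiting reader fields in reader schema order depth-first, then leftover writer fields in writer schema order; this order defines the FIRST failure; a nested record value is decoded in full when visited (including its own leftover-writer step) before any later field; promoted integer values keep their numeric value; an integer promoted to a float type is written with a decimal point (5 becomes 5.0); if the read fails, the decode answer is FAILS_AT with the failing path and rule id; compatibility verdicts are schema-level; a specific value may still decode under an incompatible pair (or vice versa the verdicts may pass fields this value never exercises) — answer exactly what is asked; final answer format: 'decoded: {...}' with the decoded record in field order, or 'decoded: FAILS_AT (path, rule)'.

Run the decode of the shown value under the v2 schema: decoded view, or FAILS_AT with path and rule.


each type pair in Event: writer, then reader
migrating the Event value to v2:
  role := "CLOSED"
  duration := null (absent, optional -> null)
  active := false
  id := 1
  => decoded: {"role": "CLOSED", "duration": null, "active": false, "id": 1}
the rest of the Event diff is inert for this question:
  field role in record Event: tag 3 changed to 24 -> fires no rule on Event under this dialect and leaves the result unchanged
  field duration in record Event: type int32 changed to int64 -> shifts the Event verdicts, not this decode

decoded: {"role": "CLOSED", "duration": null, "active": false, "id": 1}
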